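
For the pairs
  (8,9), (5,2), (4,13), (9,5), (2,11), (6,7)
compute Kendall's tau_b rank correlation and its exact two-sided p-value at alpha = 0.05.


Step 1: Enumerate the 15 unordered pairs (i,j) with i<j and classify each by sign(x_j-x_i) * sign(y_j-y_i).
  (1,2):dx=-3,dy=-7->C; (1,3):dx=-4,dy=+4->D; (1,4):dx=+1,dy=-4->D; (1,5):dx=-6,dy=+2->D
  (1,6):dx=-2,dy=-2->C; (2,3):dx=-1,dy=+11->D; (2,4):dx=+4,dy=+3->C; (2,5):dx=-3,dy=+9->D
  (2,6):dx=+1,dy=+5->C; (3,4):dx=+5,dy=-8->D; (3,5):dx=-2,dy=-2->C; (3,6):dx=+2,dy=-6->D
  (4,5):dx=-7,dy=+6->D; (4,6):dx=-3,dy=+2->D; (5,6):dx=+4,dy=-4->D
Step 2: C = 5, D = 10, total pairs = 15.
Step 3: tau = (C - D)/(n(n-1)/2) = (5 - 10)/15 = -0.333333.
Step 4: Exact two-sided p-value (enumerate n! = 720 permutations of y under H0): p = 0.469444.
Step 5: alpha = 0.05. fail to reject H0.

tau_b = -0.3333 (C=5, D=10), p = 0.469444, fail to reject H0.


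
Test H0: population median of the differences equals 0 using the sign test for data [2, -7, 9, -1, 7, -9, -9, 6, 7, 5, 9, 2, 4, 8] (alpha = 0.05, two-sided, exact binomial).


Step 1: Discard zero differences. Original n = 14; n_eff = number of nonzero differences = 14.
Nonzero differences (with sign): +2, -7, +9, -1, +7, -9, -9, +6, +7, +5, +9, +2, +4, +8
Step 2: Count signs: positive = 10, negative = 4.
Step 3: Under H0: P(positive) = 0.5, so the number of positives S ~ Bin(14, 0.5).
Step 4: Two-sided exact p-value = sum of Bin(14,0.5) probabilities at or below the observed probability = 0.179565.
Step 5: alpha = 0.05. fail to reject H0.

n_eff = 14, pos = 10, neg = 4, p = 0.179565, fail to reject H0.


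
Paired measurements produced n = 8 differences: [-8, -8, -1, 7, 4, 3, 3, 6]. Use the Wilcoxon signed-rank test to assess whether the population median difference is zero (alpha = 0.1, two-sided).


Step 1: Drop any zero differences (none here) and take |d_i|.
|d| = [8, 8, 1, 7, 4, 3, 3, 6]
Step 2: Midrank |d_i| (ties get averaged ranks).
ranks: |8|->7.5, |8|->7.5, |1|->1, |7|->6, |4|->4, |3|->2.5, |3|->2.5, |6|->5
Step 3: Attach original signs; sum ranks with positive sign and with negative sign.
W+ = 6 + 4 + 2.5 + 2.5 + 5 = 20
W- = 7.5 + 7.5 + 1 = 16
(Check: W+ + W- = 36 should equal n(n+1)/2 = 36.)
Step 4: Test statistic W = min(W+, W-) = 16.
Step 5: Ties in |d|, so use the tie-corrected normal approximation.
        E[W] = n(n+1)/4 = 8*9/4 = 18.
        Tie groups: |d|=3 (t=2), |d|=8 (t=2); sum(t^3 - t) = 12.
        Var[W] = n(n+1)(2n+1)/24 - sum(t^3-t)/48 = 1224/24 - 12/48 = 50.75.
        z = (W - E[W]) / sqrt(Var[W]) = (16 - 18) / 7.1239 = -0.2807.
        Two-sided p = 2*Phi(z) = 0.778906.
Step 6: alpha = 0.1. fail to reject H0.

W+ = 20, W- = 16, W = min = 16, p = 0.778906, fail to reject H0.


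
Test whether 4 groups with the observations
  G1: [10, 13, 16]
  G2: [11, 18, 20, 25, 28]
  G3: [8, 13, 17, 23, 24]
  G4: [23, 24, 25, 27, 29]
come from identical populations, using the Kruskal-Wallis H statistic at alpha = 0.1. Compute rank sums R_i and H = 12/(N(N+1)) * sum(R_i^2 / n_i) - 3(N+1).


Step 1: Combine all N = 18 observations and assign midranks.
sorted (value, group, rank): (8,G3,1), (10,G1,2), (11,G2,3), (13,G1,4.5), (13,G3,4.5), (16,G1,6), (17,G3,7), (18,G2,8), (20,G2,9), (23,G3,10.5), (23,G4,10.5), (24,G3,12.5), (24,G4,12.5), (25,G2,14.5), (25,G4,14.5), (27,G4,16), (28,G2,17), (29,G4,18)
Step 2: Sum ranks within each group.
R_1 = 12.5 (n_1 = 3)
R_2 = 51.5 (n_2 = 5)
R_3 = 35.5 (n_3 = 5)
R_4 = 71.5 (n_4 = 5)
Step 3: H = 12/(N(N+1)) * sum(R_i^2/n_i) - 3(N+1)
     = 12/(18*19) * (12.5^2/3 + 51.5^2/5 + 35.5^2/5 + 71.5^2/5) - 3*19
     = 0.035088 * 1857.03 - 57
     = 8.159064.
Step 4: Ties present; correction factor C = 1 - 24/(18^3 - 18) = 0.995872. Corrected H = 8.159064 / 0.995872 = 8.192884.
Step 5: Under H0, H ~ chi^2(3); p-value = 0.042189.
Step 6: alpha = 0.1. reject H0.

H = 8.1929, df = 3, p = 0.042189, reject H0.


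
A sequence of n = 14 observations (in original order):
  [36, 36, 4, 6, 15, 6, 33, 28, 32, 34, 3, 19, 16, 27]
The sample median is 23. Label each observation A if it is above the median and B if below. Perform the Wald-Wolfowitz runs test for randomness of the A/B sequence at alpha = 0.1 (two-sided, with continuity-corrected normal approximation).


Step 1: Compute median = 23; label A = above, B = below.
Labels in order: AABBBBAAAABBBA  (n_A = 7, n_B = 7)
Step 2: Count runs R = 5.
Step 3: Under H0 (random ordering), E[R] = 2*n_A*n_B/(n_A+n_B) + 1 = 2*7*7/14 + 1 = 8.0000.
        Var[R] = 2*n_A*n_B*(2*n_A*n_B - n_A - n_B) / ((n_A+n_B)^2 * (n_A+n_B-1)) = 8232/2548 = 3.2308.
        SD[R] = 1.7974.
Step 4: Continuity-corrected z = (R + 0.5 - E[R]) / SD[R] = (5 + 0.5 - 8.0000) / 1.7974 = -1.3909.
Step 5: Two-sided p-value via normal approximation = 2*(1 - Phi(|z|)) = 0.164264.
Step 6: alpha = 0.1. fail to reject H0.

R = 5, z = -1.3909, p = 0.164264, fail to reject H0.


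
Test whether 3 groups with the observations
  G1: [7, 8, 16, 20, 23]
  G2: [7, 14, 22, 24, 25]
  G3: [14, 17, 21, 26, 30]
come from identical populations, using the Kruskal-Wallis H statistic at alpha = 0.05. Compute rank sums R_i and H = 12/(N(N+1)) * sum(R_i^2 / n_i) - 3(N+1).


Step 1: Combine all N = 15 observations and assign midranks.
sorted (value, group, rank): (7,G1,1.5), (7,G2,1.5), (8,G1,3), (14,G2,4.5), (14,G3,4.5), (16,G1,6), (17,G3,7), (20,G1,8), (21,G3,9), (22,G2,10), (23,G1,11), (24,G2,12), (25,G2,13), (26,G3,14), (30,G3,15)
Step 2: Sum ranks within each group.
R_1 = 29.5 (n_1 = 5)
R_2 = 41 (n_2 = 5)
R_3 = 49.5 (n_3 = 5)
Step 3: H = 12/(N(N+1)) * sum(R_i^2/n_i) - 3(N+1)
     = 12/(15*16) * (29.5^2/5 + 41^2/5 + 49.5^2/5) - 3*16
     = 0.050000 * 1000.3 - 48
     = 2.015000.
Step 4: Ties present; correction factor C = 1 - 12/(15^3 - 15) = 0.996429. Corrected H = 2.015000 / 0.996429 = 2.022222.
Step 5: Under H0, H ~ chi^2(2); p-value = 0.363815.
Step 6: alpha = 0.05. fail to reject H0.

H = 2.0222, df = 2, p = 0.363815, fail to reject H0.


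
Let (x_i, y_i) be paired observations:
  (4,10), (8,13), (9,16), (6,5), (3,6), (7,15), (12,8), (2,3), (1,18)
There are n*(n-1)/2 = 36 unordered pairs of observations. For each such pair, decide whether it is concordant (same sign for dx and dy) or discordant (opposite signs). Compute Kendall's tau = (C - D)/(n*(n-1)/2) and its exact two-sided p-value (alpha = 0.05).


Step 1: Enumerate the 36 unordered pairs (i,j) with i<j and classify each by sign(x_j-x_i) * sign(y_j-y_i).
  (1,2):dx=+4,dy=+3->C; (1,3):dx=+5,dy=+6->C; (1,4):dx=+2,dy=-5->D; (1,5):dx=-1,dy=-4->C
  (1,6):dx=+3,dy=+5->C; (1,7):dx=+8,dy=-2->D; (1,8):dx=-2,dy=-7->C; (1,9):dx=-3,dy=+8->D
  (2,3):dx=+1,dy=+3->C; (2,4):dx=-2,dy=-8->C; (2,5):dx=-5,dy=-7->C; (2,6):dx=-1,dy=+2->D
  (2,7):dx=+4,dy=-5->D; (2,8):dx=-6,dy=-10->C; (2,9):dx=-7,dy=+5->D; (3,4):dx=-3,dy=-11->C
  (3,5):dx=-6,dy=-10->C; (3,6):dx=-2,dy=-1->C; (3,7):dx=+3,dy=-8->D; (3,8):dx=-7,dy=-13->C
  (3,9):dx=-8,dy=+2->D; (4,5):dx=-3,dy=+1->D; (4,6):dx=+1,dy=+10->C; (4,7):dx=+6,dy=+3->C
  (4,8):dx=-4,dy=-2->C; (4,9):dx=-5,dy=+13->D; (5,6):dx=+4,dy=+9->C; (5,7):dx=+9,dy=+2->C
  (5,8):dx=-1,dy=-3->C; (5,9):dx=-2,dy=+12->D; (6,7):dx=+5,dy=-7->D; (6,8):dx=-5,dy=-12->C
  (6,9):dx=-6,dy=+3->D; (7,8):dx=-10,dy=-5->C; (7,9):dx=-11,dy=+10->D; (8,9):dx=-1,dy=+15->D
Step 2: C = 21, D = 15, total pairs = 36.
Step 3: tau = (C - D)/(n(n-1)/2) = (21 - 15)/36 = 0.166667.
Step 4: Exact two-sided p-value (enumerate n! = 362880 permutations of y under H0): p = 0.612202.
Step 5: alpha = 0.05. fail to reject H0.

tau_b = 0.1667 (C=21, D=15), p = 0.612202, fail to reject H0.


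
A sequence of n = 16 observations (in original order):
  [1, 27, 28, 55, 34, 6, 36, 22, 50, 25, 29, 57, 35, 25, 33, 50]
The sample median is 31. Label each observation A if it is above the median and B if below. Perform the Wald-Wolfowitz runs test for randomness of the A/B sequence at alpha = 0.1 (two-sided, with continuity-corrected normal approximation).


Step 1: Compute median = 31; label A = above, B = below.
Labels in order: BBBAABABABBAABAA  (n_A = 8, n_B = 8)
Step 2: Count runs R = 10.
Step 3: Under H0 (random ordering), E[R] = 2*n_A*n_B/(n_A+n_B) + 1 = 2*8*8/16 + 1 = 9.0000.
        Var[R] = 2*n_A*n_B*(2*n_A*n_B - n_A - n_B) / ((n_A+n_B)^2 * (n_A+n_B-1)) = 14336/3840 = 3.7333.
        SD[R] = 1.9322.
Step 4: Continuity-corrected z = (R - 0.5 - E[R]) / SD[R] = (10 - 0.5 - 9.0000) / 1.9322 = 0.2588.
Step 5: Two-sided p-value via normal approximation = 2*(1 - Phi(|z|)) = 0.795809.
Step 6: alpha = 0.1. fail to reject H0.

R = 10, z = 0.2588, p = 0.795809, fail to reject H0.


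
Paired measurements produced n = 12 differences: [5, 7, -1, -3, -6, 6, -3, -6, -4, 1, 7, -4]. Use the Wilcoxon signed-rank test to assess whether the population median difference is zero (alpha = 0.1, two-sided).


Step 1: Drop any zero differences (none here) and take |d_i|.
|d| = [5, 7, 1, 3, 6, 6, 3, 6, 4, 1, 7, 4]
Step 2: Midrank |d_i| (ties get averaged ranks).
ranks: |5|->7, |7|->11.5, |1|->1.5, |3|->3.5, |6|->9, |6|->9, |3|->3.5, |6|->9, |4|->5.5, |1|->1.5, |7|->11.5, |4|->5.5
Step 3: Attach original signs; sum ranks with positive sign and with negative sign.
W+ = 7 + 11.5 + 9 + 1.5 + 11.5 = 40.5
W- = 1.5 + 3.5 + 9 + 3.5 + 9 + 5.5 + 5.5 = 37.5
(Check: W+ + W- = 78 should equal n(n+1)/2 = 78.)
Step 4: Test statistic W = min(W+, W-) = 37.5.
Step 5: Ties in |d|, so use the tie-corrected normal approximation.
        E[W] = n(n+1)/4 = 12*13/4 = 39.
        Tie groups: |d|=1 (t=2), |d|=3 (t=2), |d|=4 (t=2), |d|=6 (t=3), |d|=7 (t=2); sum(t^3 - t) = 48.
        Var[W] = n(n+1)(2n+1)/24 - sum(t^3-t)/48 = 3900/24 - 48/48 = 161.5.
        z = (W - E[W]) / sqrt(Var[W]) = (37.5 - 39) / 12.7083 = -0.1180.
        Two-sided p = 2*Phi(z) = 0.906041.
Step 6: alpha = 0.1. fail to reject H0.

W+ = 40.5, W- = 37.5, W = min = 37.5, p = 0.906041, fail to reject H0.


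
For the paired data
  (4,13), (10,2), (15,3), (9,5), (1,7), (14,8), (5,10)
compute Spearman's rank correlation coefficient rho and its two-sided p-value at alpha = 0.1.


Step 1: Rank x and y separately (midranks; no ties here).
rank(x): 4->2, 10->5, 15->7, 9->4, 1->1, 14->6, 5->3
rank(y): 13->7, 2->1, 3->2, 5->3, 7->4, 8->5, 10->6
Step 2: d_i = R_x(i) - R_y(i); compute d_i^2.
  (2-7)^2=25, (5-1)^2=16, (7-2)^2=25, (4-3)^2=1, (1-4)^2=9, (6-5)^2=1, (3-6)^2=9
sum(d^2) = 86.
Step 3: rho = 1 - 6*86 / (7*(7^2 - 1)) = 1 - 516/336 = -0.535714.
Step 4: Under H0, t = rho * sqrt((n-2)/(1-rho^2)) = -1.4186 ~ t(5).
Step 5: Two-sided p-value from the t-distribution with 5 df = 0.215217.
Step 6: alpha = 0.1. fail to reject H0.

rho = -0.5357, p = 0.215217, fail to reject H0 at alpha = 0.1.


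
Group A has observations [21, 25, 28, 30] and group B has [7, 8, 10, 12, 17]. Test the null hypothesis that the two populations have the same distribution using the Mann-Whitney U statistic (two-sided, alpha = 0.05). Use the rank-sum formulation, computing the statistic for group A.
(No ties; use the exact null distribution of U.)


Step 1: Combine and sort all 9 observations; assign midranks.
sorted (value, group): (7,Y), (8,Y), (10,Y), (12,Y), (17,Y), (21,X), (25,X), (28,X), (30,X)
ranks: 7->1, 8->2, 10->3, 12->4, 17->5, 21->6, 25->7, 28->8, 30->9
Step 2: Rank sum for X: R1 = 6 + 7 + 8 + 9 = 30.
Step 3: U_X = R1 - n1(n1+1)/2 = 30 - 4*5/2 = 30 - 10 = 20.
       U_Y = n1*n2 - U_X = 20 - 20 = 0.
Step 4: No ties, so the exact null distribution of U (based on enumerating the C(9,4) = 126 equally likely rank assignments) gives the two-sided p-value.
Step 5: p-value = 0.015873; compare to alpha = 0.05. reject H0.

U_X = 20, p = 0.015873, reject H0 at alpha = 0.05.


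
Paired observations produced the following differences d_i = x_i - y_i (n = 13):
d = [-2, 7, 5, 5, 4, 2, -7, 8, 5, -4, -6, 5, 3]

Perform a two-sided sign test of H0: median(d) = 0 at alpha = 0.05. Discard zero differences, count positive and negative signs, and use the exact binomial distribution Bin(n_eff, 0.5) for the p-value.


Step 1: Discard zero differences. Original n = 13; n_eff = number of nonzero differences = 13.
Nonzero differences (with sign): -2, +7, +5, +5, +4, +2, -7, +8, +5, -4, -6, +5, +3
Step 2: Count signs: positive = 9, negative = 4.
Step 3: Under H0: P(positive) = 0.5, so the number of positives S ~ Bin(13, 0.5).
Step 4: Two-sided exact p-value = sum of Bin(13,0.5) probabilities at or below the observed probability = 0.266846.
Step 5: alpha = 0.05. fail to reject H0.

n_eff = 13, pos = 9, neg = 4, p = 0.266846, fail to reject H0.


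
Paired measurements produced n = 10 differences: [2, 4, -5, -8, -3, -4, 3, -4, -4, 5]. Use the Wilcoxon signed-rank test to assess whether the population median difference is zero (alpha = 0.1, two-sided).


Step 1: Drop any zero differences (none here) and take |d_i|.
|d| = [2, 4, 5, 8, 3, 4, 3, 4, 4, 5]
Step 2: Midrank |d_i| (ties get averaged ranks).
ranks: |2|->1, |4|->5.5, |5|->8.5, |8|->10, |3|->2.5, |4|->5.5, |3|->2.5, |4|->5.5, |4|->5.5, |5|->8.5
Step 3: Attach original signs; sum ranks with positive sign and with negative sign.
W+ = 1 + 5.5 + 2.5 + 8.5 = 17.5
W- = 8.5 + 10 + 2.5 + 5.5 + 5.5 + 5.5 = 37.5
(Check: W+ + W- = 55 should equal n(n+1)/2 = 55.)
Step 4: Test statistic W = min(W+, W-) = 17.5.
Step 5: Ties in |d|, so use the tie-corrected normal approximation.
        E[W] = n(n+1)/4 = 10*11/4 = 27.5.
        Tie groups: |d|=3 (t=2), |d|=4 (t=4), |d|=5 (t=2); sum(t^3 - t) = 72.
        Var[W] = n(n+1)(2n+1)/24 - sum(t^3-t)/48 = 2310/24 - 72/48 = 94.75.
        z = (W - E[W]) / sqrt(Var[W]) = (17.5 - 27.5) / 9.7340 = -1.0273.
        Two-sided p = 2*Phi(z) = 0.304265.
Step 6: alpha = 0.1. fail to reject H0.

W+ = 17.5, W- = 37.5, W = min = 17.5, p = 0.304265, fail to reject H0.


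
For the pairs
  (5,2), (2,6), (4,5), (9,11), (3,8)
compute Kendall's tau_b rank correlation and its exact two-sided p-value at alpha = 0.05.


Step 1: Enumerate the 10 unordered pairs (i,j) with i<j and classify each by sign(x_j-x_i) * sign(y_j-y_i).
  (1,2):dx=-3,dy=+4->D; (1,3):dx=-1,dy=+3->D; (1,4):dx=+4,dy=+9->C; (1,5):dx=-2,dy=+6->D
  (2,3):dx=+2,dy=-1->D; (2,4):dx=+7,dy=+5->C; (2,5):dx=+1,dy=+2->C; (3,4):dx=+5,dy=+6->C
  (3,5):dx=-1,dy=+3->D; (4,5):dx=-6,dy=-3->C
Step 2: C = 5, D = 5, total pairs = 10.
Step 3: tau = (C - D)/(n(n-1)/2) = (5 - 5)/10 = 0.000000.
Step 4: Exact two-sided p-value (enumerate n! = 120 permutations of y under H0): p = 1.000000.
Step 5: alpha = 0.05. fail to reject H0.

tau_b = 0.0000 (C=5, D=5), p = 1.000000, fail to reject H0.


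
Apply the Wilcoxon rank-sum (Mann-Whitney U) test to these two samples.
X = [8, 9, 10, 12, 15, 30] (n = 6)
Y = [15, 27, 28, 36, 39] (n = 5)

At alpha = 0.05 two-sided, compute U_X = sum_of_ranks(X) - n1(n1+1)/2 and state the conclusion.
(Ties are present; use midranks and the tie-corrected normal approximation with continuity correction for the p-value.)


Step 1: Combine and sort all 11 observations; assign midranks.
sorted (value, group): (8,X), (9,X), (10,X), (12,X), (15,X), (15,Y), (27,Y), (28,Y), (30,X), (36,Y), (39,Y)
ranks: 8->1, 9->2, 10->3, 12->4, 15->5.5, 15->5.5, 27->7, 28->8, 30->9, 36->10, 39->11
Step 2: Rank sum for X: R1 = 1 + 2 + 3 + 4 + 5.5 + 9 = 24.5.
Step 3: U_X = R1 - n1(n1+1)/2 = 24.5 - 6*7/2 = 24.5 - 21 = 3.5.
       U_Y = n1*n2 - U_X = 30 - 3.5 = 26.5.
Step 4: Ties are present, so use the tie-corrected normal approximation (with continuity correction) for the p-value.
Step 5: p-value = 0.044126; compare to alpha = 0.05. reject H0.

U_X = 3.5, p = 0.044126, reject H0 at alpha = 0.05.


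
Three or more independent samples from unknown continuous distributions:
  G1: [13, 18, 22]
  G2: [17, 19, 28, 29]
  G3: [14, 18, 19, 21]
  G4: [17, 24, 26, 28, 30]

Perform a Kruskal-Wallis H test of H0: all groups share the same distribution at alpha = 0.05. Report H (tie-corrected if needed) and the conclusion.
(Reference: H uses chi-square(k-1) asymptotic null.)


Step 1: Combine all N = 16 observations and assign midranks.
sorted (value, group, rank): (13,G1,1), (14,G3,2), (17,G2,3.5), (17,G4,3.5), (18,G1,5.5), (18,G3,5.5), (19,G2,7.5), (19,G3,7.5), (21,G3,9), (22,G1,10), (24,G4,11), (26,G4,12), (28,G2,13.5), (28,G4,13.5), (29,G2,15), (30,G4,16)
Step 2: Sum ranks within each group.
R_1 = 16.5 (n_1 = 3)
R_2 = 39.5 (n_2 = 4)
R_3 = 24 (n_3 = 4)
R_4 = 56 (n_4 = 5)
Step 3: H = 12/(N(N+1)) * sum(R_i^2/n_i) - 3(N+1)
     = 12/(16*17) * (16.5^2/3 + 39.5^2/4 + 24^2/4 + 56^2/5) - 3*17
     = 0.044118 * 1252.01 - 51
     = 4.235846.
Step 4: Ties present; correction factor C = 1 - 24/(16^3 - 16) = 0.994118. Corrected H = 4.235846 / 0.994118 = 4.260910.
Step 5: Under H0, H ~ chi^2(3); p-value = 0.234634.
Step 6: alpha = 0.05. fail to reject H0.

H = 4.2609, df = 3, p = 0.234634, fail to reject H0.


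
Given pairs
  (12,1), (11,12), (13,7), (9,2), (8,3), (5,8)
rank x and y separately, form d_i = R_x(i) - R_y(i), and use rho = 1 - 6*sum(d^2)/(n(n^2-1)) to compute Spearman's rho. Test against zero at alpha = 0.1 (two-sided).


Step 1: Rank x and y separately (midranks; no ties here).
rank(x): 12->5, 11->4, 13->6, 9->3, 8->2, 5->1
rank(y): 1->1, 12->6, 7->4, 2->2, 3->3, 8->5
Step 2: d_i = R_x(i) - R_y(i); compute d_i^2.
  (5-1)^2=16, (4-6)^2=4, (6-4)^2=4, (3-2)^2=1, (2-3)^2=1, (1-5)^2=16
sum(d^2) = 42.
Step 3: rho = 1 - 6*42 / (6*(6^2 - 1)) = 1 - 252/210 = -0.200000.
Step 4: Under H0, t = rho * sqrt((n-2)/(1-rho^2)) = -0.4082 ~ t(4).
Step 5: Two-sided p-value from the t-distribution with 4 df = 0.704000.
Step 6: alpha = 0.1. fail to reject H0.

rho = -0.2000, p = 0.704000, fail to reject H0 at alpha = 0.1.


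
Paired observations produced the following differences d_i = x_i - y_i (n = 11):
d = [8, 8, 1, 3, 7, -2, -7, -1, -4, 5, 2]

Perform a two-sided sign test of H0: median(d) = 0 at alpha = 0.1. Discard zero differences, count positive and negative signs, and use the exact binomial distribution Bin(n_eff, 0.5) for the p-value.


Step 1: Discard zero differences. Original n = 11; n_eff = number of nonzero differences = 11.
Nonzero differences (with sign): +8, +8, +1, +3, +7, -2, -7, -1, -4, +5, +2
Step 2: Count signs: positive = 7, negative = 4.
Step 3: Under H0: P(positive) = 0.5, so the number of positives S ~ Bin(11, 0.5).
Step 4: Two-sided exact p-value = sum of Bin(11,0.5) probabilities at or below the observed probability = 0.548828.
Step 5: alpha = 0.1. fail to reject H0.

n_eff = 11, pos = 7, neg = 4, p = 0.548828, fail to reject H0.


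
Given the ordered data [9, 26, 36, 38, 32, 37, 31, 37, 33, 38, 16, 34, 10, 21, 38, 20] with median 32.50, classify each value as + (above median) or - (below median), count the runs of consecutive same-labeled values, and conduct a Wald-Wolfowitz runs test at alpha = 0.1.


Step 1: Compute median = 32.50; label A = above, B = below.
Labels in order: BBAABABAAABABBAB  (n_A = 8, n_B = 8)
Step 2: Count runs R = 11.
Step 3: Under H0 (random ordering), E[R] = 2*n_A*n_B/(n_A+n_B) + 1 = 2*8*8/16 + 1 = 9.0000.
        Var[R] = 2*n_A*n_B*(2*n_A*n_B - n_A - n_B) / ((n_A+n_B)^2 * (n_A+n_B-1)) = 14336/3840 = 3.7333.
        SD[R] = 1.9322.
Step 4: Continuity-corrected z = (R - 0.5 - E[R]) / SD[R] = (11 - 0.5 - 9.0000) / 1.9322 = 0.7763.
Step 5: Two-sided p-value via normal approximation = 2*(1 - Phi(|z|)) = 0.437558.
Step 6: alpha = 0.1. fail to reject H0.

R = 11, z = 0.7763, p = 0.437558, fail to reject H0.


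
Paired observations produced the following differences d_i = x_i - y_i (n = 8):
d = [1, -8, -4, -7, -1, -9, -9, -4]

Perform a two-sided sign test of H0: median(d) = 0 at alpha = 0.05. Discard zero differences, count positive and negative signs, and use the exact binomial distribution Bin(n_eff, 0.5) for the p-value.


Step 1: Discard zero differences. Original n = 8; n_eff = number of nonzero differences = 8.
Nonzero differences (with sign): +1, -8, -4, -7, -1, -9, -9, -4
Step 2: Count signs: positive = 1, negative = 7.
Step 3: Under H0: P(positive) = 0.5, so the number of positives S ~ Bin(8, 0.5).
Step 4: Two-sided exact p-value = sum of Bin(8,0.5) probabilities at or below the observed probability = 0.070312.
Step 5: alpha = 0.05. fail to reject H0.

n_eff = 8, pos = 1, neg = 7, p = 0.070312, fail to reject H0.


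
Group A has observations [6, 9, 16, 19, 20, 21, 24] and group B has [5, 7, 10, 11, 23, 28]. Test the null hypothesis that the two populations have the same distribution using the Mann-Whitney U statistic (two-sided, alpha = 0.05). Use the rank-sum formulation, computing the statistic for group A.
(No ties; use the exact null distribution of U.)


Step 1: Combine and sort all 13 observations; assign midranks.
sorted (value, group): (5,Y), (6,X), (7,Y), (9,X), (10,Y), (11,Y), (16,X), (19,X), (20,X), (21,X), (23,Y), (24,X), (28,Y)
ranks: 5->1, 6->2, 7->3, 9->4, 10->5, 11->6, 16->7, 19->8, 20->9, 21->10, 23->11, 24->12, 28->13
Step 2: Rank sum for X: R1 = 2 + 4 + 7 + 8 + 9 + 10 + 12 = 52.
Step 3: U_X = R1 - n1(n1+1)/2 = 52 - 7*8/2 = 52 - 28 = 24.
       U_Y = n1*n2 - U_X = 42 - 24 = 18.
Step 4: No ties, so the exact null distribution of U (based on enumerating the C(13,7) = 1716 equally likely rank assignments) gives the two-sided p-value.
Step 5: p-value = 0.730769; compare to alpha = 0.05. fail to reject H0.

U_X = 24, p = 0.730769, fail to reject H0 at alpha = 0.05.


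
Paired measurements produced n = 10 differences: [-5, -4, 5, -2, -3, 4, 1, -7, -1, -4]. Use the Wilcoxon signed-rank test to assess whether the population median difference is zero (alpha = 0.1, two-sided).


Step 1: Drop any zero differences (none here) and take |d_i|.
|d| = [5, 4, 5, 2, 3, 4, 1, 7, 1, 4]
Step 2: Midrank |d_i| (ties get averaged ranks).
ranks: |5|->8.5, |4|->6, |5|->8.5, |2|->3, |3|->4, |4|->6, |1|->1.5, |7|->10, |1|->1.5, |4|->6
Step 3: Attach original signs; sum ranks with positive sign and with negative sign.
W+ = 8.5 + 6 + 1.5 = 16
W- = 8.5 + 6 + 3 + 4 + 10 + 1.5 + 6 = 39
(Check: W+ + W- = 55 should equal n(n+1)/2 = 55.)
Step 4: Test statistic W = min(W+, W-) = 16.
Step 5: Ties in |d|, so use the tie-corrected normal approximation.
        E[W] = n(n+1)/4 = 10*11/4 = 27.5.
        Tie groups: |d|=1 (t=2), |d|=4 (t=3), |d|=5 (t=2); sum(t^3 - t) = 36.
        Var[W] = n(n+1)(2n+1)/24 - sum(t^3-t)/48 = 2310/24 - 36/48 = 95.5.
        z = (W - E[W]) / sqrt(Var[W]) = (16 - 27.5) / 9.7724 = -1.1768.
        Two-sided p = 2*Phi(z) = 0.239282.
Step 6: alpha = 0.1. fail to reject H0.

W+ = 16, W- = 39, W = min = 16, p = 0.239282, fail to reject H0.


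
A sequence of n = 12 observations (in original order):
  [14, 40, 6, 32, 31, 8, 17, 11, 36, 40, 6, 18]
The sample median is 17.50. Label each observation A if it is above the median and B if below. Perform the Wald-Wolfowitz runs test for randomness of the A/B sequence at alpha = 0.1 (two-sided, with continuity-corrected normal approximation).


Step 1: Compute median = 17.50; label A = above, B = below.
Labels in order: BABAABBBAABA  (n_A = 6, n_B = 6)
Step 2: Count runs R = 8.
Step 3: Under H0 (random ordering), E[R] = 2*n_A*n_B/(n_A+n_B) + 1 = 2*6*6/12 + 1 = 7.0000.
        Var[R] = 2*n_A*n_B*(2*n_A*n_B - n_A - n_B) / ((n_A+n_B)^2 * (n_A+n_B-1)) = 4320/1584 = 2.7273.
        SD[R] = 1.6514.
Step 4: Continuity-corrected z = (R - 0.5 - E[R]) / SD[R] = (8 - 0.5 - 7.0000) / 1.6514 = 0.3028.
Step 5: Two-sided p-value via normal approximation = 2*(1 - Phi(|z|)) = 0.762069.
Step 6: alpha = 0.1. fail to reject H0.

R = 8, z = 0.3028, p = 0.762069, fail to reject H0.


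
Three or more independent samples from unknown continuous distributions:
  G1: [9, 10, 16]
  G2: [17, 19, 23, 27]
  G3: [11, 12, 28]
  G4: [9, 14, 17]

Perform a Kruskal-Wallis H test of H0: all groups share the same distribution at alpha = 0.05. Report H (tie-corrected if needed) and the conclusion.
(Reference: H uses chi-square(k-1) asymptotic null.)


Step 1: Combine all N = 13 observations and assign midranks.
sorted (value, group, rank): (9,G1,1.5), (9,G4,1.5), (10,G1,3), (11,G3,4), (12,G3,5), (14,G4,6), (16,G1,7), (17,G2,8.5), (17,G4,8.5), (19,G2,10), (23,G2,11), (27,G2,12), (28,G3,13)
Step 2: Sum ranks within each group.
R_1 = 11.5 (n_1 = 3)
R_2 = 41.5 (n_2 = 4)
R_3 = 22 (n_3 = 3)
R_4 = 16 (n_4 = 3)
Step 3: H = 12/(N(N+1)) * sum(R_i^2/n_i) - 3(N+1)
     = 12/(13*14) * (11.5^2/3 + 41.5^2/4 + 22^2/3 + 16^2/3) - 3*14
     = 0.065934 * 721.312 - 42
     = 5.559066.
Step 4: Ties present; correction factor C = 1 - 12/(13^3 - 13) = 0.994505. Corrected H = 5.559066 / 0.994505 = 5.589779.
Step 5: Under H0, H ~ chi^2(3); p-value = 0.133366.
Step 6: alpha = 0.05. fail to reject H0.

H = 5.5898, df = 3, p = 0.133366, fail to reject H0.


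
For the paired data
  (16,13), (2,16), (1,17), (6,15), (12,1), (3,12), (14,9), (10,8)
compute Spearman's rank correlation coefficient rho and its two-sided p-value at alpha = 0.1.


Step 1: Rank x and y separately (midranks; no ties here).
rank(x): 16->8, 2->2, 1->1, 6->4, 12->6, 3->3, 14->7, 10->5
rank(y): 13->5, 16->7, 17->8, 15->6, 1->1, 12->4, 9->3, 8->2
Step 2: d_i = R_x(i) - R_y(i); compute d_i^2.
  (8-5)^2=9, (2-7)^2=25, (1-8)^2=49, (4-6)^2=4, (6-1)^2=25, (3-4)^2=1, (7-3)^2=16, (5-2)^2=9
sum(d^2) = 138.
Step 3: rho = 1 - 6*138 / (8*(8^2 - 1)) = 1 - 828/504 = -0.642857.
Step 4: Under H0, t = rho * sqrt((n-2)/(1-rho^2)) = -2.0557 ~ t(6).
Step 5: Two-sided p-value from the t-distribution with 6 df = 0.085559.
Step 6: alpha = 0.1. reject H0.

rho = -0.6429, p = 0.085559, reject H0 at alpha = 0.1.


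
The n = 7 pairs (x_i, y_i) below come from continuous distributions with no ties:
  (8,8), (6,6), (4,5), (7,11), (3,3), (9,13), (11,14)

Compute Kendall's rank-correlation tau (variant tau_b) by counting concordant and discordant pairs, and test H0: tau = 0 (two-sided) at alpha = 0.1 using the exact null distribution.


Step 1: Enumerate the 21 unordered pairs (i,j) with i<j and classify each by sign(x_j-x_i) * sign(y_j-y_i).
  (1,2):dx=-2,dy=-2->C; (1,3):dx=-4,dy=-3->C; (1,4):dx=-1,dy=+3->D; (1,5):dx=-5,dy=-5->C
  (1,6):dx=+1,dy=+5->C; (1,7):dx=+3,dy=+6->C; (2,3):dx=-2,dy=-1->C; (2,4):dx=+1,dy=+5->C
  (2,5):dx=-3,dy=-3->C; (2,6):dx=+3,dy=+7->C; (2,7):dx=+5,dy=+8->C; (3,4):dx=+3,dy=+6->C
  (3,5):dx=-1,dy=-2->C; (3,6):dx=+5,dy=+8->C; (3,7):dx=+7,dy=+9->C; (4,5):dx=-4,dy=-8->C
  (4,6):dx=+2,dy=+2->C; (4,7):dx=+4,dy=+3->C; (5,6):dx=+6,dy=+10->C; (5,7):dx=+8,dy=+11->C
  (6,7):dx=+2,dy=+1->C
Step 2: C = 20, D = 1, total pairs = 21.
Step 3: tau = (C - D)/(n(n-1)/2) = (20 - 1)/21 = 0.904762.
Step 4: Exact two-sided p-value (enumerate n! = 5040 permutations of y under H0): p = 0.002778.
Step 5: alpha = 0.1. reject H0.

tau_b = 0.9048 (C=20, D=1), p = 0.002778, reject H0.


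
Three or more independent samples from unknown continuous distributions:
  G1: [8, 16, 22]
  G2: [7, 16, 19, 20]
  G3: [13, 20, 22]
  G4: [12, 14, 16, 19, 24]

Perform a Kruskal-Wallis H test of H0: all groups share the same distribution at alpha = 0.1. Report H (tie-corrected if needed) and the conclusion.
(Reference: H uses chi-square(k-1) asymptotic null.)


Step 1: Combine all N = 15 observations and assign midranks.
sorted (value, group, rank): (7,G2,1), (8,G1,2), (12,G4,3), (13,G3,4), (14,G4,5), (16,G1,7), (16,G2,7), (16,G4,7), (19,G2,9.5), (19,G4,9.5), (20,G2,11.5), (20,G3,11.5), (22,G1,13.5), (22,G3,13.5), (24,G4,15)
Step 2: Sum ranks within each group.
R_1 = 22.5 (n_1 = 3)
R_2 = 29 (n_2 = 4)
R_3 = 29 (n_3 = 3)
R_4 = 39.5 (n_4 = 5)
Step 3: H = 12/(N(N+1)) * sum(R_i^2/n_i) - 3(N+1)
     = 12/(15*16) * (22.5^2/3 + 29^2/4 + 29^2/3 + 39.5^2/5) - 3*16
     = 0.050000 * 971.383 - 48
     = 0.569167.
Step 4: Ties present; correction factor C = 1 - 42/(15^3 - 15) = 0.987500. Corrected H = 0.569167 / 0.987500 = 0.576371.
Step 5: Under H0, H ~ chi^2(3); p-value = 0.901820.
Step 6: alpha = 0.1. fail to reject H0.

H = 0.5764, df = 3, p = 0.901820, fail to reject H0.


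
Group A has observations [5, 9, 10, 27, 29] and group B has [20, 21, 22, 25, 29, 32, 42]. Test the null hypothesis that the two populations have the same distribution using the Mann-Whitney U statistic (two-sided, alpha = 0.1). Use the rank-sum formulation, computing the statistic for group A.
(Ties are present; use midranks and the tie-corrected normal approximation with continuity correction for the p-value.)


Step 1: Combine and sort all 12 observations; assign midranks.
sorted (value, group): (5,X), (9,X), (10,X), (20,Y), (21,Y), (22,Y), (25,Y), (27,X), (29,X), (29,Y), (32,Y), (42,Y)
ranks: 5->1, 9->2, 10->3, 20->4, 21->5, 22->6, 25->7, 27->8, 29->9.5, 29->9.5, 32->11, 42->12
Step 2: Rank sum for X: R1 = 1 + 2 + 3 + 8 + 9.5 = 23.5.
Step 3: U_X = R1 - n1(n1+1)/2 = 23.5 - 5*6/2 = 23.5 - 15 = 8.5.
       U_Y = n1*n2 - U_X = 35 - 8.5 = 26.5.
Step 4: Ties are present, so use the tie-corrected normal approximation (with continuity correction) for the p-value.
Step 5: p-value = 0.166721; compare to alpha = 0.1. fail to reject H0.

U_X = 8.5, p = 0.166721, fail to reject H0 at alpha = 0.1.


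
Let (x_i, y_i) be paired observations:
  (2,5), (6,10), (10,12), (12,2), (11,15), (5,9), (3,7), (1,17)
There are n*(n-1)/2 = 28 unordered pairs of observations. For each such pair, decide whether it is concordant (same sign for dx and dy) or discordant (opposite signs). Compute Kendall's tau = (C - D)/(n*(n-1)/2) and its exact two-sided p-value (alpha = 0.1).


Step 1: Enumerate the 28 unordered pairs (i,j) with i<j and classify each by sign(x_j-x_i) * sign(y_j-y_i).
  (1,2):dx=+4,dy=+5->C; (1,3):dx=+8,dy=+7->C; (1,4):dx=+10,dy=-3->D; (1,5):dx=+9,dy=+10->C
  (1,6):dx=+3,dy=+4->C; (1,7):dx=+1,dy=+2->C; (1,8):dx=-1,dy=+12->D; (2,3):dx=+4,dy=+2->C
  (2,4):dx=+6,dy=-8->D; (2,5):dx=+5,dy=+5->C; (2,6):dx=-1,dy=-1->C; (2,7):dx=-3,dy=-3->C
  (2,8):dx=-5,dy=+7->D; (3,4):dx=+2,dy=-10->D; (3,5):dx=+1,dy=+3->C; (3,6):dx=-5,dy=-3->C
  (3,7):dx=-7,dy=-5->C; (3,8):dx=-9,dy=+5->D; (4,5):dx=-1,dy=+13->D; (4,6):dx=-7,dy=+7->D
  (4,7):dx=-9,dy=+5->D; (4,8):dx=-11,dy=+15->D; (5,6):dx=-6,dy=-6->C; (5,7):dx=-8,dy=-8->C
  (5,8):dx=-10,dy=+2->D; (6,7):dx=-2,dy=-2->C; (6,8):dx=-4,dy=+8->D; (7,8):dx=-2,dy=+10->D
Step 2: C = 15, D = 13, total pairs = 28.
Step 3: tau = (C - D)/(n(n-1)/2) = (15 - 13)/28 = 0.071429.
Step 4: Exact two-sided p-value (enumerate n! = 40320 permutations of y under H0): p = 0.904861.
Step 5: alpha = 0.1. fail to reject H0.

tau_b = 0.0714 (C=15, D=13), p = 0.904861, fail to reject H0.


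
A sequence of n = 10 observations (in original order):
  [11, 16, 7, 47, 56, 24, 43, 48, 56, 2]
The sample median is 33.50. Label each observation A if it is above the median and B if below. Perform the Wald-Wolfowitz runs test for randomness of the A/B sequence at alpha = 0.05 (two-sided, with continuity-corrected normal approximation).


Step 1: Compute median = 33.50; label A = above, B = below.
Labels in order: BBBAABAAAB  (n_A = 5, n_B = 5)
Step 2: Count runs R = 5.
Step 3: Under H0 (random ordering), E[R] = 2*n_A*n_B/(n_A+n_B) + 1 = 2*5*5/10 + 1 = 6.0000.
        Var[R] = 2*n_A*n_B*(2*n_A*n_B - n_A - n_B) / ((n_A+n_B)^2 * (n_A+n_B-1)) = 2000/900 = 2.2222.
        SD[R] = 1.4907.
Step 4: Continuity-corrected z = (R + 0.5 - E[R]) / SD[R] = (5 + 0.5 - 6.0000) / 1.4907 = -0.3354.
Step 5: Two-sided p-value via normal approximation = 2*(1 - Phi(|z|)) = 0.737316.
Step 6: alpha = 0.05. fail to reject H0.

R = 5, z = -0.3354, p = 0.737316, fail to reject H0.


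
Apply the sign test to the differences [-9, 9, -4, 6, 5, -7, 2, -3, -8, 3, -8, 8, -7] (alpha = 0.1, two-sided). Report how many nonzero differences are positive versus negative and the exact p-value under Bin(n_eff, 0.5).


Step 1: Discard zero differences. Original n = 13; n_eff = number of nonzero differences = 13.
Nonzero differences (with sign): -9, +9, -4, +6, +5, -7, +2, -3, -8, +3, -8, +8, -7
Step 2: Count signs: positive = 6, negative = 7.
Step 3: Under H0: P(positive) = 0.5, so the number of positives S ~ Bin(13, 0.5).
Step 4: Two-sided exact p-value = sum of Bin(13,0.5) probabilities at or below the observed probability = 1.000000.
Step 5: alpha = 0.1. fail to reject H0.

n_eff = 13, pos = 6, neg = 7, p = 1.000000, fail to reject H0.


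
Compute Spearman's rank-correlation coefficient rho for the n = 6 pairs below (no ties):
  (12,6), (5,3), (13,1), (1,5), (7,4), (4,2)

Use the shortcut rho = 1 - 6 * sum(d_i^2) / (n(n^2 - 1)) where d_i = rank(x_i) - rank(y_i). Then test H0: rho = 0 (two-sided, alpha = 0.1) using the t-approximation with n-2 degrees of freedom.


Step 1: Rank x and y separately (midranks; no ties here).
rank(x): 12->5, 5->3, 13->6, 1->1, 7->4, 4->2
rank(y): 6->6, 3->3, 1->1, 5->5, 4->4, 2->2
Step 2: d_i = R_x(i) - R_y(i); compute d_i^2.
  (5-6)^2=1, (3-3)^2=0, (6-1)^2=25, (1-5)^2=16, (4-4)^2=0, (2-2)^2=0
sum(d^2) = 42.
Step 3: rho = 1 - 6*42 / (6*(6^2 - 1)) = 1 - 252/210 = -0.200000.
Step 4: Under H0, t = rho * sqrt((n-2)/(1-rho^2)) = -0.4082 ~ t(4).
Step 5: Two-sided p-value from the t-distribution with 4 df = 0.704000.
Step 6: alpha = 0.1. fail to reject H0.

rho = -0.2000, p = 0.704000, fail to reject H0 at alpha = 0.1.


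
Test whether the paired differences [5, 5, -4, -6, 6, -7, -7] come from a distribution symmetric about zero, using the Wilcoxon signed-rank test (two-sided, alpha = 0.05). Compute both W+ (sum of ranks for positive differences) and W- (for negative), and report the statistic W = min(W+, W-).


Step 1: Drop any zero differences (none here) and take |d_i|.
|d| = [5, 5, 4, 6, 6, 7, 7]
Step 2: Midrank |d_i| (ties get averaged ranks).
ranks: |5|->2.5, |5|->2.5, |4|->1, |6|->4.5, |6|->4.5, |7|->6.5, |7|->6.5
Step 3: Attach original signs; sum ranks with positive sign and with negative sign.
W+ = 2.5 + 2.5 + 4.5 = 9.5
W- = 1 + 4.5 + 6.5 + 6.5 = 18.5
(Check: W+ + W- = 28 should equal n(n+1)/2 = 28.)
Step 4: Test statistic W = min(W+, W-) = 9.5.
Step 5: Ties in |d|, so use the tie-corrected normal approximation.
        E[W] = n(n+1)/4 = 7*8/4 = 14.
        Tie groups: |d|=5 (t=2), |d|=6 (t=2), |d|=7 (t=2); sum(t^3 - t) = 18.
        Var[W] = n(n+1)(2n+1)/24 - sum(t^3-t)/48 = 840/24 - 18/48 = 34.625.
        z = (W - E[W]) / sqrt(Var[W]) = (9.5 - 14) / 5.8843 = -0.7647.
        Two-sided p = 2*Phi(z) = 0.444422.
Step 6: alpha = 0.05. fail to reject H0.

W+ = 9.5, W- = 18.5, W = min = 9.5, p = 0.444422, fail to reject H0.


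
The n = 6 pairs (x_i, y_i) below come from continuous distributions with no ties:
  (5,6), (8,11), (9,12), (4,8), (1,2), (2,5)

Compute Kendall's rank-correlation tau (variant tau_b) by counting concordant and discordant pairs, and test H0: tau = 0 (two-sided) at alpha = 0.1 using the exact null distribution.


Step 1: Enumerate the 15 unordered pairs (i,j) with i<j and classify each by sign(x_j-x_i) * sign(y_j-y_i).
  (1,2):dx=+3,dy=+5->C; (1,3):dx=+4,dy=+6->C; (1,4):dx=-1,dy=+2->D; (1,5):dx=-4,dy=-4->C
  (1,6):dx=-3,dy=-1->C; (2,3):dx=+1,dy=+1->C; (2,4):dx=-4,dy=-3->C; (2,5):dx=-7,dy=-9->C
  (2,6):dx=-6,dy=-6->C; (3,4):dx=-5,dy=-4->C; (3,5):dx=-8,dy=-10->C; (3,6):dx=-7,dy=-7->C
  (4,5):dx=-3,dy=-6->C; (4,6):dx=-2,dy=-3->C; (5,6):dx=+1,dy=+3->C
Step 2: C = 14, D = 1, total pairs = 15.
Step 3: tau = (C - D)/(n(n-1)/2) = (14 - 1)/15 = 0.866667.
Step 4: Exact two-sided p-value (enumerate n! = 720 permutations of y under H0): p = 0.016667.
Step 5: alpha = 0.1. reject H0.

tau_b = 0.8667 (C=14, D=1), p = 0.016667, reject H0.


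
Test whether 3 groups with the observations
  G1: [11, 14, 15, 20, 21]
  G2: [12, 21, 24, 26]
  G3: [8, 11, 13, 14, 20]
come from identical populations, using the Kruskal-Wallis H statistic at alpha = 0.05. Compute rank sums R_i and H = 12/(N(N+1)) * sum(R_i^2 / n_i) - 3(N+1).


Step 1: Combine all N = 14 observations and assign midranks.
sorted (value, group, rank): (8,G3,1), (11,G1,2.5), (11,G3,2.5), (12,G2,4), (13,G3,5), (14,G1,6.5), (14,G3,6.5), (15,G1,8), (20,G1,9.5), (20,G3,9.5), (21,G1,11.5), (21,G2,11.5), (24,G2,13), (26,G2,14)
Step 2: Sum ranks within each group.
R_1 = 38 (n_1 = 5)
R_2 = 42.5 (n_2 = 4)
R_3 = 24.5 (n_3 = 5)
Step 3: H = 12/(N(N+1)) * sum(R_i^2/n_i) - 3(N+1)
     = 12/(14*15) * (38^2/5 + 42.5^2/4 + 24.5^2/5) - 3*15
     = 0.057143 * 860.413 - 45
     = 4.166429.
Step 4: Ties present; correction factor C = 1 - 24/(14^3 - 14) = 0.991209. Corrected H = 4.166429 / 0.991209 = 4.203381.
Step 5: Under H0, H ~ chi^2(2); p-value = 0.122250.
Step 6: alpha = 0.05. fail to reject H0.

H = 4.2034, df = 2, p = 0.122250, fail to reject H0.


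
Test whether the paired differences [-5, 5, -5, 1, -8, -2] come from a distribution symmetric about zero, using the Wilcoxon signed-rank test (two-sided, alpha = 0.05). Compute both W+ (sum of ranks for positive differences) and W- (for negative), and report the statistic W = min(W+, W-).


Step 1: Drop any zero differences (none here) and take |d_i|.
|d| = [5, 5, 5, 1, 8, 2]
Step 2: Midrank |d_i| (ties get averaged ranks).
ranks: |5|->4, |5|->4, |5|->4, |1|->1, |8|->6, |2|->2
Step 3: Attach original signs; sum ranks with positive sign and with negative sign.
W+ = 4 + 1 = 5
W- = 4 + 4 + 6 + 2 = 16
(Check: W+ + W- = 21 should equal n(n+1)/2 = 21.)
Step 4: Test statistic W = min(W+, W-) = 5.
Step 5: Ties in |d|, so use the tie-corrected normal approximation.
        E[W] = n(n+1)/4 = 6*7/4 = 10.5.
        Tie groups: |d|=5 (t=3); sum(t^3 - t) = 24.
        Var[W] = n(n+1)(2n+1)/24 - sum(t^3-t)/48 = 546/24 - 24/48 = 22.25.
        z = (W - E[W]) / sqrt(Var[W]) = (5 - 10.5) / 4.7170 = -1.1660.
        Two-sided p = 2*Phi(z) = 0.243615.
Step 6: alpha = 0.05. fail to reject H0.

W+ = 5, W- = 16, W = min = 5, p = 0.243615, fail to reject H0.


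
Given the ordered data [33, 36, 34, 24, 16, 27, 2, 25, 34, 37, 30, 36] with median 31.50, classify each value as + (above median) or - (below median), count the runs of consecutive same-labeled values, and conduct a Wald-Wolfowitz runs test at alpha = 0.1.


Step 1: Compute median = 31.50; label A = above, B = below.
Labels in order: AAABBBBBAABA  (n_A = 6, n_B = 6)
Step 2: Count runs R = 5.
Step 3: Under H0 (random ordering), E[R] = 2*n_A*n_B/(n_A+n_B) + 1 = 2*6*6/12 + 1 = 7.0000.
        Var[R] = 2*n_A*n_B*(2*n_A*n_B - n_A - n_B) / ((n_A+n_B)^2 * (n_A+n_B-1)) = 4320/1584 = 2.7273.
        SD[R] = 1.6514.
Step 4: Continuity-corrected z = (R + 0.5 - E[R]) / SD[R] = (5 + 0.5 - 7.0000) / 1.6514 = -0.9083.
Step 5: Two-sided p-value via normal approximation = 2*(1 - Phi(|z|)) = 0.363722.
Step 6: alpha = 0.1. fail to reject H0.

R = 5, z = -0.9083, p = 0.363722, fail to reject H0.


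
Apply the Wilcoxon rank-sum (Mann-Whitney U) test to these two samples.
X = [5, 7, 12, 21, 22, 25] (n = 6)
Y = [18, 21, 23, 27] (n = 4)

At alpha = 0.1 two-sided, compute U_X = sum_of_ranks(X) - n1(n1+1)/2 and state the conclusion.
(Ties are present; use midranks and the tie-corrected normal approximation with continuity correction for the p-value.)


Step 1: Combine and sort all 10 observations; assign midranks.
sorted (value, group): (5,X), (7,X), (12,X), (18,Y), (21,X), (21,Y), (22,X), (23,Y), (25,X), (27,Y)
ranks: 5->1, 7->2, 12->3, 18->4, 21->5.5, 21->5.5, 22->7, 23->8, 25->9, 27->10
Step 2: Rank sum for X: R1 = 1 + 2 + 3 + 5.5 + 7 + 9 = 27.5.
Step 3: U_X = R1 - n1(n1+1)/2 = 27.5 - 6*7/2 = 27.5 - 21 = 6.5.
       U_Y = n1*n2 - U_X = 24 - 6.5 = 17.5.
Step 4: Ties are present, so use the tie-corrected normal approximation (with continuity correction) for the p-value.
Step 5: p-value = 0.284958; compare to alpha = 0.1. fail to reject H0.

U_X = 6.5, p = 0.284958, fail to reject H0 at alpha = 0.1.


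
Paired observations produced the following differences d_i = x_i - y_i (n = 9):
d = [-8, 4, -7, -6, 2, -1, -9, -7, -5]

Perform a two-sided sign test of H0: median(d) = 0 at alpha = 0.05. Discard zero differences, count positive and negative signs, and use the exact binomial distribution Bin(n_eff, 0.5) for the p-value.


Step 1: Discard zero differences. Original n = 9; n_eff = number of nonzero differences = 9.
Nonzero differences (with sign): -8, +4, -7, -6, +2, -1, -9, -7, -5
Step 2: Count signs: positive = 2, negative = 7.
Step 3: Under H0: P(positive) = 0.5, so the number of positives S ~ Bin(9, 0.5).
Step 4: Two-sided exact p-value = sum of Bin(9,0.5) probabilities at or below the observed probability = 0.179688.
Step 5: alpha = 0.05. fail to reject H0.

n_eff = 9, pos = 2, neg = 7, p = 0.179688, fail to reject H0.


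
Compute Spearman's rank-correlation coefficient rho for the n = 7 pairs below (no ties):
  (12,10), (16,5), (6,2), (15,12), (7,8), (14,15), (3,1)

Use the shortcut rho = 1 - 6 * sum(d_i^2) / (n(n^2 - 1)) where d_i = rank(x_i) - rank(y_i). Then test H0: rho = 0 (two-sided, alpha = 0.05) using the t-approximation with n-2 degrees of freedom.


Step 1: Rank x and y separately (midranks; no ties here).
rank(x): 12->4, 16->7, 6->2, 15->6, 7->3, 14->5, 3->1
rank(y): 10->5, 5->3, 2->2, 12->6, 8->4, 15->7, 1->1
Step 2: d_i = R_x(i) - R_y(i); compute d_i^2.
  (4-5)^2=1, (7-3)^2=16, (2-2)^2=0, (6-6)^2=0, (3-4)^2=1, (5-7)^2=4, (1-1)^2=0
sum(d^2) = 22.
Step 3: rho = 1 - 6*22 / (7*(7^2 - 1)) = 1 - 132/336 = 0.607143.
Step 4: Under H0, t = rho * sqrt((n-2)/(1-rho^2)) = 1.7086 ~ t(5).
Step 5: Two-sided p-value from the t-distribution with 5 df = 0.148231.
Step 6: alpha = 0.05. fail to reject H0.

rho = 0.6071, p = 0.148231, fail to reject H0 at alpha = 0.05.
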